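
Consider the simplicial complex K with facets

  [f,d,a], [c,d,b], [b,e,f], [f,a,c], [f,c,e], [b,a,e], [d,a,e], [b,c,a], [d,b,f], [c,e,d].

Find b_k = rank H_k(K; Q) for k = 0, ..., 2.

We work with the vertex ordering a < b < c < d < e < f. The simplices of K, each written with vertices in increasing order, are:

  0-simplices (6): a, b, c, d, e, f
  1-simplices (15): ab, ac, ad, ae, af, bc, bd, be, bf, cd, ce, cf, de, df, ef
  2-simplices (10): abc, abe, acf, ade, adf, bcd, bdf, bef, cde, cef

so the chain groups are C_0 ≅ Z^6, C_1 ≅ Z^15, C_2 ≅ Z^10.

The boundary map ∂_1: C_1 → C_0 sends each edge [p,q] (with p < q) to q − p.
The resulting 6×15 matrix has rank 5, and its Smith normal form has invariant factors (1,1,1,1,1).

The boundary map ∂_2: C_2 → C_1 sends each 2-simplex [p,q,r] to [q,r] − [p,r] + [p,q]. For instance
  ∂bdf = df − bf + bd,
  ∂ade = de − ae + ad.
This gives a 15×10 integer matrix of rank 10; reducing to Smith normal form yields diagonal entries (1,1,1,1,1,1,1,1,1,2).

Now H_k = ker ∂_k / im ∂_{k+1}, so:

  H_0: rank C_0 − rank ∂_1 = 6 − 5 = 1, and the invariant factors of ∂_1 are all 1, so H_0 = Z.
  H_1: rank ker ∂_1 − rank ∂_2 = (15 − 5) − 10 = 0, and ∂_2 has invariant factor 2 > 1, so H_1 = Z/2Z.
  H_2: rank ker ∂_2 − rank ∂_3 = (10 − 10) − 0 = 0, and there is no ∂_3, so H_2 = 0.

(K is a triangulation of the real projective plane RP^2.)

Hence the Betti numbers are b_0 = 1, b_1 = 0, b_2 = 0.

b_0 = 1, b_1 = 0, b_2 = 0.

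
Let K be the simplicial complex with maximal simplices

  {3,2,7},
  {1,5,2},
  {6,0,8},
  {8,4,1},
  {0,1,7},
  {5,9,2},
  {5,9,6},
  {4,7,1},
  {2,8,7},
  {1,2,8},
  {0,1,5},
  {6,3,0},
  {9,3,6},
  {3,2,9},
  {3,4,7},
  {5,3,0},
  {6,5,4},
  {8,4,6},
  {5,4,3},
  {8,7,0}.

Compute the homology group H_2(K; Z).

Take the total order 0 < 1 < 2 < 3 < 4 < 5 < 6 < 7 < 8 < 9 on the vertex set. Then K (dimension 2) consists of the simplices:

  0-simplices (10): [0], [1], [2], [3], [4], [5], [6], [7], [8], [9]
  1-simplices (30): (30 of them)
  2-simplices (20): (20 of them)

giving chain groups C_0 ≅ Z^10, C_1 ≅ Z^30, C_2 ≅ Z^20.

The boundary map ∂_1: C_1 → C_0 maps an edge to its endpoints' difference, ∂[p,q] = q − p. For instance
  ∂[6,8] = [8] − [6].
As a 10×30 matrix over Z this has rank 9, with invariant factors (1,1,1,1,1,1,1,1,1).

The boundary map ∂_2: C_2 → C_1 maps a triangle to the signed sum of its edges. For instance
  ∂[0,1,5] = [1,5] − [0,5] + [0,1],
  ∂[0,3,5] = [3,5] − [0,5] + [0,3].
The 30×20 boundary matrix has rank 20 and Smith normal form diag(1,1,1,1,1,1,1,1,1,1,1,1,1,1,1,1,1,1,1,2).

Now H_k = ker ∂_k / im ∂_{k+1}, so:

  H_2: rank ker ∂_2 − rank ∂_3 = (20 − 20) − 0 = 0, and there is no ∂_3, so H_2 ≅ 0.

H_2 ≅ 0.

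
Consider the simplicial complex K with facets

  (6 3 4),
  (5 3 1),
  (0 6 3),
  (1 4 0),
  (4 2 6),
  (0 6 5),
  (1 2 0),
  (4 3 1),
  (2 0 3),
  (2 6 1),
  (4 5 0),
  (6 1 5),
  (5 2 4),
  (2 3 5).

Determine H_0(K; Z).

Take the total order 0 < 1 < 2 < 3 < 4 < 5 < 6 on the vertex set. Then K (dimension 2) consists of the simplices:

  0-simplices (7): [0], [1], [2], [3], [4], [5], [6]
  1-simplices (21): [0,1], [0,2], [0,3], [0,4], [0,5], [0,6], [1,2], [1,3], [1,4], [1,5], [1,6], [2,3], [2,4], [2,5], [2,6], [3,4], [3,5], [3,6], [4,5], [4,6], [5,6]
  2-simplices (14): [0,1,2], [0,1,4], [0,2,3], [0,3,6], [0,4,5], [0,5,6], [1,2,6], [1,3,4], [1,3,5], [1,5,6], [2,3,5], [2,4,5], [2,4,6], [3,4,6]

giving chain groups C_0 ≅ Z^7, C_1 ≅ Z^21, C_2 ≅ Z^14.

Boundary ∂_1: C_1 → C_0 maps an edge to its endpoints' difference, ∂[p,q] = q − p. For instance
  ∂[4,6] = [6] − [4].
The resulting 7×21 matrix has rank 6, and its Smith normal form has invariant factors (1,1,1,1,1,1).

Boundary ∂_2: C_2 → C_1 sends each 2-simplex [p,q,r] to [q,r] − [p,r] + [p,q]. For instance
  ∂[1,5,6] = [5,6] − [1,6] + [1,5],
  ∂[0,2,3] = [2,3] − [0,3] + [0,2].
The 21×14 boundary matrix has rank 13 and Smith normal form diag(1,1,1,1,1,1,1,1,1,1,1,1,1).

Reading off H_k = ker ∂_k / im ∂_{k+1}:

  H_0: rank C_0 − rank ∂_1 = 7 − 6 = 1, and the invariant factors of ∂_1 are all 1, so H_0 = Z.

H_0 ≅ Z.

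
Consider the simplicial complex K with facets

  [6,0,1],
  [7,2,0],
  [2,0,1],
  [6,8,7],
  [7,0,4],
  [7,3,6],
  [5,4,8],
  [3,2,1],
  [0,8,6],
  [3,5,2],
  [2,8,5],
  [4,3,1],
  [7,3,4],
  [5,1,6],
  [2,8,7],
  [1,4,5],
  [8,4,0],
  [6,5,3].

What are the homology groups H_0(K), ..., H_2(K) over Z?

Fix the vertex order 0 < 1 < 2 < 3 < 4 < 5 < 6 < 7 < 8 and write every simplex with vertices in increasing order. Then dim K = 2 and the simplices of K are:

  0-simplices (9): [0], [1], [2], [3], [4], [5], [6], [7], [8]
  1-simplices (27): (27 of them)
  2-simplices (18): [0,1,2], [0,1,6], [0,2,7], [0,4,7], [0,4,8], [0,6,8], [1,2,3], [1,3,4], [1,4,5], [1,5,6], [2,3,5], [2,5,8], [2,7,8], [3,4,7], [3,5,6], [3,6,7], [4,5,8], [6,7,8]

so the chain groups are C_0 ≅ Z^9, C_1 ≅ Z^27, C_2 ≅ Z^18.

The boundary map ∂_1: C_1 → C_0 sends each edge [p,q] (with p < q) to q − p. For instance
  ∂[6,7] = [7] − [6].
This gives a 9×27 integer matrix of rank 8; reducing to Smith normal form yields diagonal entries (1,1,1,1,1,1,1,1).

∂_2: C_2 → C_1 sends each 2-simplex [p,q,r] to [q,r] − [p,r] + [p,q]. For instance
  ∂[3,6,7] = [6,7] − [3,7] + [3,6],
  ∂[0,1,2] = [1,2] − [0,2] + [0,1].
This gives a 27×18 integer matrix of rank 18; reducing to Smith normal form yields diagonal entries (1,1,1,1,1,1,1,1,1,1,1,1,1,1,1,1,1,2).

Now H_k = ker ∂_k / im ∂_{k+1}, so:

  H_0: rank C_0 − rank ∂_1 = 9 − 8 = 1, and the invariant factors of ∂_1 are all 1, so H_0 = Z.
  H_1: rank ker ∂_1 − rank ∂_2 = (27 − 8) − 18 = 1, and ∂_2 has invariant factor 2 > 1, so H_1 = Z × Z/2.
  H_2: rank ker ∂_2 − rank ∂_3 = (18 − 18) − 0 = 0, and there is no ∂_3, so H_2 = 0.

H_0 = Z,  H_1 = Z × Z/2,  H_2 = 0.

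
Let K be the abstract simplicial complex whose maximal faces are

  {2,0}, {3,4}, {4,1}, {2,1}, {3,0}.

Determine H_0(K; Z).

H_0 ≅ Z.

K has 5 vertices, 5 edges.
rank ∂_0 = 0, rank ∂_1 = 4 ⇒ b_0 = 5 − 0 − 4 = 1; all invariant factors of ∂_1 are 1 so no torsion. So H_0 ≅ Z.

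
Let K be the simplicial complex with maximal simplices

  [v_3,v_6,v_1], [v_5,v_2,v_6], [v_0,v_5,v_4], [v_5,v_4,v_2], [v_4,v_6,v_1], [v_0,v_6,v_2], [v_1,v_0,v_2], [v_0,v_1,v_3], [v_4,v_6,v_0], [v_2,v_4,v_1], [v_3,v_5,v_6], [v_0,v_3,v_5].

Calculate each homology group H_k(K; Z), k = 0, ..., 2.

Order the vertices as v_0 < v_1 < v_2 < v_3 < v_4 < v_5 < v_6. Listing each simplex with vertices in this order, K has dimension 2 with simplices:

  0-simplices (7): [v_0], [v_1], [v_2], [v_3], [v_4], [v_5], [v_6]
  1-simplices (18): (18 of them)
  2-simplices (12): (12 of them)

Hence C_0 ≅ Z^7, C_1 ≅ Z^18, C_2 ≅ Z^12.

∂_1: C_1 → C_0 is given by ∂[p,q] = [q] − [p].
The 7×18 boundary matrix has rank 6 and Smith normal form diag(1,1,1,1,1,1).

∂_2: C_2 → C_1 maps a triangle to the signed sum of its edges. For instance
  ∂[v_0,v_2,v_6] = [v_2,v_6] − [v_0,v_6] + [v_0,v_2],
  ∂[v_1,v_3,v_6] = [v_3,v_6] − [v_1,v_6] + [v_1,v_3].
The resulting 18×12 matrix has rank 12, and its Smith normal form has invariant factors (1,1,1,1,1,1,1,1,1,1,1,2).

From H_k ≅ ker(∂_k) / im(∂_{k+1}) we obtain:

  H_0: rank C_0 − rank ∂_1 = 7 − 6 = 1, and the invariant factors of ∂_1 are all 1, so H_0 = Z.
  H_1: rank ker ∂_1 − rank ∂_2 = (18 − 6) − 12 = 0, and ∂_2 has invariant factor 2 > 1, so H_1 = Z/2.
  H_2: rank ker ∂_2 − rank ∂_3 = (12 − 12) − 0 = 0, and there is no ∂_3, so H_2 = 0.

As a check, the Euler characteristic is 7 − 18 + 12 = 1, which agrees with 1 − 0 + 0 = 1.
(K is a triangulation of the real projective plane RP^2.)

H_0 = Z,  H_1 = Z/2,  H_2 = 0.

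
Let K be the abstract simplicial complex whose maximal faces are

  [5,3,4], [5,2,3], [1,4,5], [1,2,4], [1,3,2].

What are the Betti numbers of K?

b_0 = 1, b_1 = 1, b_2 = 0.

K has 5 vertices, 10 edges, 5 triangles.
rank ∂_0 = 0, rank ∂_1 = 4 ⇒ b_0 = 5 − 0 − 4 = 1; all invariant factors of ∂_1 are 1 so no torsion. So H_0 ≅ Z.
rank ∂_1 = 4, rank ∂_2 = 5 ⇒ b_1 = 10 − 4 − 5 = 1; all invariant factors of ∂_2 are 1 so no torsion. So H_1 ≅ Z.
rank ∂_2 = 5, rank ∂_3 = 0 ⇒ b_2 = 5 − 5 − 0 = 0. So H_2 ≅ 0.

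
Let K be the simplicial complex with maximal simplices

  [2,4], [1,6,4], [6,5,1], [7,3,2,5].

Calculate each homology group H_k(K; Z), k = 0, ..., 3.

H_0 = Z,  H_1 = Z,  H_2 = 0,  H_3 = 0.

Take the total order 1 < 2 < 3 < 4 < 5 < 6 < 7 on the vertex set. Then K (dimension 3) consists of the simplices:

  0-simplices (7): [1], [2], [3], [4], [5], [6], [7]
  1-simplices (12): [1,4], [1,5], [1,6], [2,3], [2,4], [2,5], [2,7], [3,5], [3,7], [4,6], [5,6], [5,7]
  2-simplices (6): [1,4,6], [1,5,6], [2,3,5], [2,3,7], [2,5,7], [3,5,7]
  3-simplices (1): [2,3,5,7]

Hence C_0 ≅ Z^7, C_1 ≅ Z^12, C_2 ≅ Z^6, C_3 ≅ Z^1.

∂_1: C_1 → C_0 is given by ∂[p,q] = [q] − [p]. For instance
  ∂[3,7] = [7] − [3].
As a 7×12 matrix over Z this has rank 6, with invariant factors (1,1,1,1,1,1).

∂_2: C_2 → C_1 maps a triangle to the signed sum of its edges. For instance
  ∂[2,5,7] = [5,7] − [2,7] + [2,5],
  ∂[2,3,5] = [3,5] − [2,5] + [2,3].
The resulting 12×6 matrix has rank 5, and its Smith normal form has invariant factors (1,1,1,1,1).

The boundary map ∂_3: C_3 → C_2 sends each 3-simplex σ to the alternating sum Σ_i (−1)^i (σ with its i-th vertex removed). For instance
  ∂[2,3,5,7] = [3,5,7] − [2,5,7] + [2,3,7] − [2,3,5].
As a 6×1 matrix over Z this has rank 1, with invariant factors (1).

Reading off H_k = ker ∂_k / im ∂_{k+1}:

  H_0: rank C_0 − rank ∂_1 = 7 − 6 = 1, and the invariant factors of ∂_1 are all 1, so H_0 = Z.
  H_1: rank ker ∂_1 − rank ∂_2 = (12 − 6) − 5 = 1, and the invariant factors of ∂_2 are all 1, so H_1 = Z.
  H_2: rank ker ∂_2 − rank ∂_3 = (6 − 5) − 1 = 0, and the invariant factors of ∂_3 are all 1, so H_2 = 0.
  H_3: rank ker ∂_3 − rank ∂_4 = (1 − 1) − 0 = 0, and there is no ∂_4, so H_3 = 0.

As a check, the Euler characteristic is 7 − 12 + 6 − 1 = 0, which agrees with 1 − 1 + 0 − 0 = 0.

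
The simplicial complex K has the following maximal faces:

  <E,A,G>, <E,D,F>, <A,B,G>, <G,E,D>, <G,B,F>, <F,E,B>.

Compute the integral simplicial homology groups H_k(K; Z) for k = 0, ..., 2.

Fix the vertex order A < B < D < E < F < G and write every simplex with vertices in increasing order. Then dim K = 2 and the simplices of K are:

  0-simplices (6): A, B, D, E, F, G
  1-simplices (12): AB, AE, AG, BE, BF, BG, DE, DF, DG, EF, EG, FG
  2-simplices (6): ABG, AEG, BEF, BFG, DEF, DEG

giving chain groups C_0 ≅ Z^6, C_1 ≅ Z^12, C_2 ≅ Z^6.

Boundary ∂_1: C_1 → C_0 is given by ∂[p,q] = [q] − [p].
This gives a 6×12 integer matrix of rank 5; reducing to Smith normal form yields diagonal entries (1,1,1,1,1).

∂_2: C_2 → C_1 acts by ∂[p,q,r] = [q,r] − [p,r] + [p,q]. For instance
  ∂ABG = BG − AG + AB,
  ∂DEF = EF − DF + DE.
The 12×6 boundary matrix has rank 6 and Smith normal form diag(1,1,1,1,1,1).

From H_k ≅ ker(∂_k) / im(∂_{k+1}) we obtain:

  H_0: rank C_0 − rank ∂_1 = 6 − 5 = 1, and the invariant factors of ∂_1 are all 1, so H_0 = Z.
  H_1: rank ker ∂_1 − rank ∂_2 = (12 − 5) − 6 = 1, and the invariant factors of ∂_2 are all 1, so H_1 = Z.
  H_2: rank ker ∂_2 − rank ∂_3 = (6 − 6) − 0 = 0, and there is no ∂_3, so H_2 = 0.

H_0 ≅ Z,  H_1 ≅ Z,  H_2 = 0.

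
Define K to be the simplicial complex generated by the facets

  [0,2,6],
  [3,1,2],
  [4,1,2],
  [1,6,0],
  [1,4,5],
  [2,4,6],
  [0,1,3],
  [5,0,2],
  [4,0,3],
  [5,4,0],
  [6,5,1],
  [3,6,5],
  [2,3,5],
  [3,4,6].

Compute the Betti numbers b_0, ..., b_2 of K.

Take the total order 0 < 1 < 2 < 3 < 4 < 5 < 6 on the vertex set. Then K (dimension 2) consists of the simplices:

  0-simplices (7): [0], [1], [2], [3], [4], [5], [6]
  1-simplices (21): [0,1], [0,2], [0,3], [0,4], [0,5], [0,6], [1,2], [1,3], [1,4], [1,5], [1,6], [2,3], [2,4], [2,5], [2,6], [3,4], [3,5], [3,6], [4,5], [4,6], [5,6]
  2-simplices (14): [0,1,3], [0,1,6], [0,2,5], [0,2,6], [0,3,4], [0,4,5], [1,2,3], [1,2,4], [1,4,5], [1,5,6], [2,3,5], [2,4,6], [3,4,6], [3,5,6]

so the chain groups are C_0 ≅ Z^7, C_1 ≅ Z^21, C_2 ≅ Z^14.

∂_1: C_1 → C_0 maps an edge to its endpoints' difference, ∂[p,q] = q − p.
The resulting 7×21 matrix has rank 6, and its Smith normal form has invariant factors (1,1,1,1,1,1).

∂_2: C_2 → C_1 sends each 2-simplex [p,q,r] to [q,r] − [p,r] + [p,q]. For instance
  ∂[0,1,6] = [1,6] − [0,6] + [0,1],
  ∂[3,5,6] = [5,6] − [3,6] + [3,5].
This gives a 21×14 integer matrix of rank 13; reducing to Smith normal form yields diagonal entries (1,1,1,1,1,1,1,1,1,1,1,1,1).

From H_k ≅ ker(∂_k) / im(∂_{k+1}) we obtain:

  H_0: rank C_0 − rank ∂_1 = 7 − 6 = 1, and the invariant factors of ∂_1 are all 1, so H_0 = Z.
  H_1: rank ker ∂_1 − rank ∂_2 = (21 − 6) − 13 = 2, and the invariant factors of ∂_2 are all 1, so H_1 = Z^2.
  H_2: rank ker ∂_2 − rank ∂_3 = (14 − 13) − 0 = 1, and there is no ∂_3, so H_2 = Z.

As a check, the Euler characteristic is 7 − 21 + 14 = 0, which agrees with 1 − 2 + 1 = 0.

Hence the Betti numbers are b_0 = 1, b_1 = 2, b_2 = 1.

b_0 = 1, b_1 = 2, b_2 = 1.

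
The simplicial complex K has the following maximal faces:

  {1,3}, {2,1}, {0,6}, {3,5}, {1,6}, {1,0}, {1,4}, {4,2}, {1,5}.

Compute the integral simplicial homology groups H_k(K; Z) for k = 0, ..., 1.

Take the total order 0 < 1 < 2 < 3 < 4 < 5 < 6 on the vertex set. Then K (dimension 1) consists of the simplices:

  0-simplices (7): [0], [1], [2], [3], [4], [5], [6]
  1-simplices (9): [0,1], [0,6], [1,2], [1,3], [1,4], [1,5], [1,6], [2,4], [3,5]

giving chain groups C_0 ≅ Z^7, C_1 ≅ Z^9.

Boundary ∂_1: C_1 → C_0 maps an edge to its endpoints' difference, ∂[p,q] = q − p. For instance
  ∂[1,6] = [6] − [1].
The 7×9 boundary matrix has rank 6 and Smith normal form diag(1,1,1,1,1,1).

Reading off H_k = ker ∂_k / im ∂_{k+1}:

  H_0: rank C_0 − rank ∂_1 = 7 − 6 = 1, and the invariant factors of ∂_1 are all 1, so H_0 ≅ Z.
  H_1: rank ker ∂_1 − rank ∂_2 = (9 − 6) − 0 = 3, and there is no ∂_2, so H_1 ≅ Z^3.

As a check, the Euler characteristic is 7 − 9 = -2, which agrees with 1 − 3 = -2.

H_0 ≅ Z,  H_1 ≅ Z^3.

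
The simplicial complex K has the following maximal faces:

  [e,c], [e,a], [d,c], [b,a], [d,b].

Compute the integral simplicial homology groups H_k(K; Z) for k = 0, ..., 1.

Take the total order a < b < c < d < e on the vertex set. Then K (dimension 1) consists of the simplices:

  0-simplices (5): a, b, c, d, e
  1-simplices (5): ab, ae, bd, cd, ce

Hence C_0 ≅ Z^5, C_1 ≅ Z^5.

∂_1: C_1 → C_0 is given by ∂[p,q] = [q] − [p]. For instance
  ∂ce = e − c.
This gives a 5×5 integer matrix of rank 4; reducing to Smith normal form yields diagonal entries (1,1,1,1).

From H_k ≅ ker(∂_k) / im(∂_{k+1}) we obtain:

  H_0: rank C_0 − rank ∂_1 = 5 − 4 = 1, and the invariant factors of ∂_1 are all 1, so H_0 = Z.
  H_1: rank ker ∂_1 − rank ∂_2 = (5 − 4) − 0 = 1, and there is no ∂_2, so H_1 = Z.

H_0 = Z,  H_1 = Z.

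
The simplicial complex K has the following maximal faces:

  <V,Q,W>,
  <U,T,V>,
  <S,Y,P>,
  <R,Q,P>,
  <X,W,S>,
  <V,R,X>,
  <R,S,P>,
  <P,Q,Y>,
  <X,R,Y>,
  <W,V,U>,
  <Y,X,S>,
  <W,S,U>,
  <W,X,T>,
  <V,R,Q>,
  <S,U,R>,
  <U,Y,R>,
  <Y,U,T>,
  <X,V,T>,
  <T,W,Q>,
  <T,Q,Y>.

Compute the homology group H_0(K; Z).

H_0 = Z.

K has 10 vertices, 30 edges, 20 triangles.
rank ∂_0 = 0, rank ∂_1 = 9 ⇒ b_0 = 10 − 0 − 9 = 1; all invariant factors of ∂_1 are 1 so no torsion. So H_0 = Z.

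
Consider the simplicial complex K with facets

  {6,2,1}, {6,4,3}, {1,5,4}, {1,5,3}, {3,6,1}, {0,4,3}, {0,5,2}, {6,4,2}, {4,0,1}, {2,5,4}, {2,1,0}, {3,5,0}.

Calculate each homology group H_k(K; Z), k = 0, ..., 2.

H_0 ≅ Z,  H_1 ≅ Z/2,  H_2 = 0.

We work with the vertex ordering 0 < 1 < 2 < 3 < 4 < 5 < 6. The simplices of K, each written with vertices in increasing order, are:

  0-simplices (7): [0], [1], [2], [3], [4], [5], [6]
  1-simplices (18): [0,1], [0,2], [0,3], [0,4], [0,5], [1,2], [1,3], [1,4], [1,5], [1,6], [2,4], [2,5], [2,6], [3,4], [3,5], [3,6], [4,5], [4,6]
  2-simplices (12): [0,1,2], [0,1,4], [0,2,5], [0,3,4], [0,3,5], [1,2,6], [1,3,5], [1,3,6], [1,4,5], [2,4,5], [2,4,6], [3,4,6]

giving chain groups C_0 ≅ Z^7, C_1 ≅ Z^18, C_2 ≅ Z^12.

The boundary map ∂_1: C_1 → C_0 sends each edge [p,q] (with p < q) to q − p. For instance
  ∂[2,5] = [5] − [2].
As a 7×18 matrix over Z this has rank 6, with invariant factors (1,1,1,1,1,1).

The boundary map ∂_2: C_2 → C_1 acts by ∂[p,q,r] = [q,r] − [p,r] + [p,q]. For instance
  ∂[0,2,5] = [2,5] − [0,5] + [0,2],
  ∂[0,3,5] = [3,5] − [0,5] + [0,3].
The resulting 18×12 matrix has rank 12, and its Smith normal form has invariant factors (1,1,1,1,1,1,1,1,1,1,1,2).

Computing H_k = (kernel of ∂_k) / (image of ∂_{k+1}):

  H_0: rank C_0 − rank ∂_1 = 7 − 6 = 1, and the invariant factors of ∂_1 are all 1, so H_0 = Z.
  H_1: rank ker ∂_1 − rank ∂_2 = (18 − 6) − 12 = 0, and ∂_2 has invariant factor 2 > 1, so H_1 = Z/2.
  H_2: rank ker ∂_2 − rank ∂_3 = (12 − 12) − 0 = 0, and there is no ∂_3, so H_2 = 0.

(K is a triangulation of the real projective plane RP^2.)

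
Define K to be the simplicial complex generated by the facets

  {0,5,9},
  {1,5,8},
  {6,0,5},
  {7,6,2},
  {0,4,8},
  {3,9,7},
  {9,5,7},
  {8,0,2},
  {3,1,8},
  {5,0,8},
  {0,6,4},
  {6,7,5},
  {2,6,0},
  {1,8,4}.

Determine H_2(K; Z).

Fix the vertex order 0 < 1 < 2 < 3 < 4 < 5 < 6 < 7 < 8 < 9 and write every simplex with vertices in increasing order. Then dim K = 2 and the simplices of K are:

  0-simplices (10): [0], [1], [2], [3], [4], [5], [6], [7], [8], [9]
  1-simplices (24): (24 of them)
  2-simplices (14): [0,2,6], [0,2,8], [0,4,6], [0,4,8], [0,5,6], [0,5,8], [0,5,9], [1,3,8], [1,4,8], [1,5,8], [2,6,7], [3,7,9], [5,6,7], [5,7,9]

so the chain groups are C_0 ≅ Z^10, C_1 ≅ Z^24, C_2 ≅ Z^14.

Boundary ∂_1: C_1 → C_0 maps an edge to its endpoints' difference, ∂[p,q] = q − p. For instance
  ∂[5,7] = [7] − [5].
As a 10×24 matrix over Z this has rank 9, with invariant factors (1,1,1,1,1,1,1,1,1).

∂_2: C_2 → C_1 maps a triangle to the signed sum of its edges. For instance
  ∂[0,4,8] = [4,8] − [0,8] + [0,4],
  ∂[2,6,7] = [6,7] − [2,7] + [2,6].
The 24×14 boundary matrix has rank 14 and Smith normal form diag(1,1,1,1,1,1,1,1,1,1,1,1,1,1).

Now H_k = ker ∂_k / im ∂_{k+1}, so:

  H_2: rank ker ∂_2 − rank ∂_3 = (14 − 14) − 0 = 0, and there is no ∂_3, so H_2 = 0.

H_2 ≅ 0.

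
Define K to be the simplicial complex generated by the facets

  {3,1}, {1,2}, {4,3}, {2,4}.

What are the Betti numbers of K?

b_0 = 1, b_1 = 1.

Fix the vertex order 1 < 2 < 3 < 4 and write every simplex with vertices in increasing order. Then dim K = 1 and the simplices of K are:

  0-simplices (4): [1], [2], [3], [4]
  1-simplices (4): [1,2], [1,3], [2,4], [3,4]

so the chain groups are C_0 ≅ Z^4, C_1 ≅ Z^4.

The boundary map ∂_1: C_1 → C_0 maps an edge to its endpoints' difference, ∂[p,q] = q − p. For instance
  ∂[1,3] = [3] − [1].
The 4×4 boundary matrix has rank 3 and Smith normal form diag(1,1,1).

From H_k ≅ ker(∂_k) / im(∂_{k+1}) we obtain:

  H_0: rank C_0 − rank ∂_1 = 4 − 3 = 1, and the invariant factors of ∂_1 are all 1, so H_0 ≅ Z.
  H_1: rank ker ∂_1 − rank ∂_2 = (4 − 3) − 0 = 1, and there is no ∂_2, so H_1 ≅ Z.

(K is a triangulation of the circle S^1.)

Hence the Betti numbers are b_0 = 1, b_1 = 1.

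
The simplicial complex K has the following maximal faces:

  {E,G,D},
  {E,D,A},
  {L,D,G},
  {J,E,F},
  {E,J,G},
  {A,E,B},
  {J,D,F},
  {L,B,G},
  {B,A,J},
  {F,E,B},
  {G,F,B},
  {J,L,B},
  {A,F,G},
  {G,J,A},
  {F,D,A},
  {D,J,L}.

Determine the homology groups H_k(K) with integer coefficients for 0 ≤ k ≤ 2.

H_0 = Z,  H_1 = Z^2,  H_2 = Z.

We work with the vertex ordering A < B < D < E < F < G < J < L. The simplices of K, each written with vertices in increasing order, are:

  0-simplices (8): A, B, D, E, F, G, J, L
  1-simplices (24): AB, AD, AE, AF, AG, AJ, BE, BF, BG, BJ, BL, DE, DF, DG, DJ, DL, EF, EG, EJ, FG, FJ, GJ, GL, JL
  2-simplices (16): ABE, ABJ, ADE, ADF, AFG, AGJ, BEF, BFG, BGL, BJL, DEG, DFJ, DGL, DJL, EFJ, EGJ

so the chain groups are C_0 ≅ Z^8, C_1 ≅ Z^24, C_2 ≅ Z^16.

Boundary ∂_1: C_1 → C_0 maps an edge to its endpoints' difference, ∂[p,q] = q − p. For instance
  ∂BE = E − B.
The 8×24 boundary matrix has rank 7 and Smith normal form diag(1,1,1,1,1,1,1).

∂_2: C_2 → C_1 acts by ∂[p,q,r] = [q,r] − [p,r] + [p,q]. For instance
  ∂ABE = BE − AE + AB,
  ∂ADF = DF − AF + AD.
The 24×16 boundary matrix has rank 15 and Smith normal form diag(1,1,1,1,1,1,1,1,1,1,1,1,1,1,1).

Reading off H_k = ker ∂_k / im ∂_{k+1}:

  H_0: rank C_0 − rank ∂_1 = 8 − 7 = 1, and the invariant factors of ∂_1 are all 1, so H_0 = Z.
  H_1: rank ker ∂_1 − rank ∂_2 = (24 − 7) − 15 = 2, and the invariant factors of ∂_2 are all 1, so H_1 = Z^2.
  H_2: rank ker ∂_2 − rank ∂_3 = (16 − 15) − 0 = 1, and there is no ∂_3, so H_2 = Z.

(K is a triangulation of the torus T^2.)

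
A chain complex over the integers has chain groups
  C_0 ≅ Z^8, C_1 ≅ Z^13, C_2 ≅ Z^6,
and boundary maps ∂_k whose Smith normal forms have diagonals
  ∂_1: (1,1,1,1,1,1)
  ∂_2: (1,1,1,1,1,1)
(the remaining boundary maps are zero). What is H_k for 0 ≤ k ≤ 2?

H_0 ≅ Z^2,  H_1 ≅ Z,  H_2 = 0.

H_0: b_0 = 8 − 0 − 6 = 2; torsion from ∂_1 factors > 1: none. So H_0 ≅ Z^2.
H_1: b_1 = 13 − 6 − 6 = 1; torsion from ∂_2 factors > 1: none. So H_1 ≅ Z.
H_2: b_2 = 6 − 6 − 0 = 0; torsion from ∂_3 factors > 1: none. So H_2 ≅ 0.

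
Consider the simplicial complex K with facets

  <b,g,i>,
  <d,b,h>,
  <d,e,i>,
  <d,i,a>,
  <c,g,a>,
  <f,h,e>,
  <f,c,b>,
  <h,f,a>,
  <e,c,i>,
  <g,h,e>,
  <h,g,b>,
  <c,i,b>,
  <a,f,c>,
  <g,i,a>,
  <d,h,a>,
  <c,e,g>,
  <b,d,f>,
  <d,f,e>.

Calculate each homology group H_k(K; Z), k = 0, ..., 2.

Fix the vertex order a < b < c < d < e < f < g < h < i and write every simplex with vertices in increasing order. Then dim K = 2 and the simplices of K are:

  0-simplices (9): a, b, c, d, e, f, g, h, i
  1-simplices (27): ac, ad, af, ag, ah, ai, bc, bd, bf, bg, bh, bi, ce, cf, cg, ci, de, df, dh, di, ef, eg, eh, ei, fh, gh, gi
  2-simplices (18): acf, acg, adh, adi, afh, agi, bcf, bci, bdf, bdh, bgh, bgi, ceg, cei, def, dei, efh, egh

giving chain groups C_0 ≅ Z^9, C_1 ≅ Z^27, C_2 ≅ Z^18.

∂_1: C_1 → C_0 is given by ∂[p,q] = [q] − [p].
As a 9×27 matrix over Z this has rank 8, with invariant factors (1,1,1,1,1,1,1,1).

Boundary ∂_2: C_2 → C_1 acts by ∂[p,q,r] = [q,r] − [p,r] + [p,q]. For instance
  ∂egh = gh − eh + eg,
  ∂ceg = eg − cg + ce.
This gives a 27×18 integer matrix of rank 18; reducing to Smith normal form yields diagonal entries (1,1,1,1,1,1,1,1,1,1,1,1,1,1,1,1,1,2).

From H_k ≅ ker(∂_k) / im(∂_{k+1}) we obtain:

  H_0: rank C_0 − rank ∂_1 = 9 − 8 = 1, and the invariant factors of ∂_1 are all 1, so H_0 = Z.
  H_1: rank ker ∂_1 − rank ∂_2 = (27 − 8) − 18 = 1, and ∂_2 has invariant factor 2 > 1, so H_1 = Z ⊕ Z/2.
  H_2: rank ker ∂_2 − rank ∂_3 = (18 − 18) − 0 = 0, and there is no ∂_3, so H_2 = 0.

As a check, the Euler characteristic is 9 − 27 + 18 = 0, which agrees with 1 − 1 + 0 = 0.

H_0 ≅ Z,  H_1 ≅ Z ⊕ Z/2,  H_2 = 0.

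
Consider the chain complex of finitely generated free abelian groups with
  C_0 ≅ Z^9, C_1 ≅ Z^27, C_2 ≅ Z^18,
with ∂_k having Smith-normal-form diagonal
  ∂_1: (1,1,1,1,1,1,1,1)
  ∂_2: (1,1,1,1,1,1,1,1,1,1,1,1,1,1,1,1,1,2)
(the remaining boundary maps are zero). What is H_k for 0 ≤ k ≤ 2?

H_0: b_0 = 9 − 0 − 8 = 1; torsion from ∂_1 factors > 1: none. So H_0 ≅ Z.
H_1: b_1 = 27 − 8 − 18 = 1; torsion from ∂_2 factors > 1: [2]. So H_1 ≅ Z ⊕ Z/2Z.
H_2: b_2 = 18 − 18 − 0 = 0; torsion from ∂_3 factors > 1: none. So H_2 ≅ 0.

H_0 ≅ Z,  H_1 ≅ Z ⊕ Z/2Z,  H_2 = 0.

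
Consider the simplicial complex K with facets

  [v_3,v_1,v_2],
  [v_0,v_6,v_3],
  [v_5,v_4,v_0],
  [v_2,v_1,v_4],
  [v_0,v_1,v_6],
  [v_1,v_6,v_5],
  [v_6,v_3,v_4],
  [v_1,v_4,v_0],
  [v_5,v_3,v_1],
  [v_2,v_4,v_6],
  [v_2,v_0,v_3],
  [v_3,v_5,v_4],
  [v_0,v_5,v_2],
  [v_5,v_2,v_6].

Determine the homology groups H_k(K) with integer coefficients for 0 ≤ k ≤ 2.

H_0 = Z,  H_1 = Z^2,  H_2 = Z.

K has 7 vertices, 21 edges, 14 triangles.
rank ∂_0 = 0, rank ∂_1 = 6 ⇒ b_0 = 7 − 0 − 6 = 1; all invariant factors of ∂_1 are 1 so no torsion. So H_0 ≅ Z.
rank ∂_1 = 6, rank ∂_2 = 13 ⇒ b_1 = 21 − 6 − 13 = 2; all invariant factors of ∂_2 are 1 so no torsion. So H_1 ≅ Z^2.
rank ∂_2 = 13, rank ∂_3 = 0 ⇒ b_2 = 14 − 13 − 0 = 1. So H_2 ≅ Z.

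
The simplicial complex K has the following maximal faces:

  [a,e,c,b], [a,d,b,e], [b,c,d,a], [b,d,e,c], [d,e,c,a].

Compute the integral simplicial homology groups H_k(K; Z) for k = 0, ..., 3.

K has 5 vertices, 10 edges, 10 triangles, 5 3-simplices.
rank ∂_0 = 0, rank ∂_1 = 4 ⇒ b_0 = 5 − 0 − 4 = 1; all invariant factors of ∂_1 are 1 so no torsion. So H_0 = Z.
rank ∂_1 = 4, rank ∂_2 = 6 ⇒ b_1 = 10 − 4 − 6 = 0; all invariant factors of ∂_2 are 1 so no torsion. So H_1 = 0.
rank ∂_2 = 6, rank ∂_3 = 4 ⇒ b_2 = 10 − 6 − 4 = 0; all invariant factors of ∂_3 are 1 so no torsion. So H_2 = 0.
rank ∂_3 = 4, rank ∂_4 = 0 ⇒ b_3 = 5 − 4 − 0 = 1. So H_3 = Z.

H_0 = Z,  H_1 = 0,  H_2 = 0,  H_3 = Z.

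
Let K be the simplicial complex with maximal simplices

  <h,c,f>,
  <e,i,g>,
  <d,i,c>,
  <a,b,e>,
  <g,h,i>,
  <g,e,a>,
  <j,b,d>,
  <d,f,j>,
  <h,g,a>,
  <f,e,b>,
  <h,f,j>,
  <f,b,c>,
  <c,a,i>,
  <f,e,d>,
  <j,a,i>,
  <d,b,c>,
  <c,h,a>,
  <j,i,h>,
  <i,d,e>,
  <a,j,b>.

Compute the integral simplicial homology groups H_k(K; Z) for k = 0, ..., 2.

Take the total order a < b < c < d < e < f < g < h < i < j on the vertex set. Then K (dimension 2) consists of the simplices:

  0-simplices (10): a, b, c, d, e, f, g, h, i, j
  1-simplices (30): ab, ac, ae, ag, ah, ai, aj, bc, bd, be, bf, bj, cd, cf, ch, ci, de, df, di, dj, ef, eg, ei, fh, fj, gh, gi, hi, hj, ij
  2-simplices (20): abe, abj, ach, aci, aeg, agh, aij, bcd, bcf, bdj, bef, cdi, cfh, def, dei, dfj, egi, fhj, ghi, hij

giving chain groups C_0 ≅ Z^10, C_1 ≅ Z^30, C_2 ≅ Z^20.

Boundary ∂_1: C_1 → C_0 sends each edge [p,q] (with p < q) to q − p. For instance
  ∂cf = f − c.
This gives a 10×30 integer matrix of rank 9; reducing to Smith normal form yields diagonal entries (1,1,1,1,1,1,1,1,1).

Boundary ∂_2: C_2 → C_1 maps a triangle to the signed sum of its edges. For instance
  ∂bcd = cd − bd + bc,
  ∂dei = ei − di + de.
As a 30×20 matrix over Z this has rank 20, with invariant factors (1,1,1,1,1,1,1,1,1,1,1,1,1,1,1,1,1,1,1,2).

Now H_k = ker ∂_k / im ∂_{k+1}, so:

  H_0: rank C_0 − rank ∂_1 = 10 − 9 = 1, and the invariant factors of ∂_1 are all 1, so H_0 ≅ Z.
  H_1: rank ker ∂_1 − rank ∂_2 = (30 − 9) − 20 = 1, and ∂_2 has invariant factor 2 > 1, so H_1 ≅ Z ⊕ Z/2Z.
  H_2: rank ker ∂_2 − rank ∂_3 = (20 − 20) − 0 = 0, and there is no ∂_3, so H_2 ≅ 0.

As a check, the Euler characteristic is 10 − 30 + 20 = 0, which agrees with 1 − 1 + 0 = 0.

H_0 ≅ Z,  H_1 ≅ Z ⊕ Z/2Z,  H_2 = 0.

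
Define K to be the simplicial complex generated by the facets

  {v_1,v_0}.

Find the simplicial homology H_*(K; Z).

K has 2 vertices, 1 edge.
rank ∂_0 = 0, rank ∂_1 = 1 ⇒ b_0 = 2 − 0 − 1 = 1; all invariant factors of ∂_1 are 1 so no torsion. So H_0 = Z.
rank ∂_1 = 1, rank ∂_2 = 0 ⇒ b_1 = 1 − 1 − 0 = 0. So H_1 = 0.

H_0 = Z,  H_1 = 0.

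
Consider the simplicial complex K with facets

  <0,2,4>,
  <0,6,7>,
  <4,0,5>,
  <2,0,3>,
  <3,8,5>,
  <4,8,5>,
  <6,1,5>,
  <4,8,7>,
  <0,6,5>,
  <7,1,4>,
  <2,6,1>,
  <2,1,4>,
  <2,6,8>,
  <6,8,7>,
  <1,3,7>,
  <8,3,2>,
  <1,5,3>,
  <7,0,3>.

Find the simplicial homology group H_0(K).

H_0 ≅ Z.

We work with the vertex ordering 0 < 1 < 2 < 3 < 4 < 5 < 6 < 7 < 8. The simplices of K, each written with vertices in increasing order, are:

  0-simplices (9): [0], [1], [2], [3], [4], [5], [6], [7], [8]
  1-simplices (27): (27 of them)
  2-simplices (18): [0,2,3], [0,2,4], [0,3,7], [0,4,5], [0,5,6], [0,6,7], [1,2,4], [1,2,6], [1,3,5], [1,3,7], [1,4,7], [1,5,6], [2,3,8], [2,6,8], [3,5,8], [4,5,8], [4,7,8], [6,7,8]

so the chain groups are C_0 ≅ Z^9, C_1 ≅ Z^27, C_2 ≅ Z^18.

∂_1: C_1 → C_0 is given by ∂[p,q] = [q] − [p]. For instance
  ∂[4,5] = [5] − [4].
As a 9×27 matrix over Z this has rank 8, with invariant factors (1,1,1,1,1,1,1,1).

Boundary ∂_2: C_2 → C_1 maps a triangle to the signed sum of its edges. For instance
  ∂[3,5,8] = [5,8] − [3,8] + [3,5],
  ∂[1,3,7] = [3,7] − [1,7] + [1,3].
The 27×18 boundary matrix has rank 17 and Smith normal form diag(1,1,1,1,1,1,1,1,1,1,1,1,1,1,1,1,1).

Computing H_k = (kernel of ∂_k) / (image of ∂_{k+1}):

  H_0: rank C_0 − rank ∂_1 = 9 − 8 = 1, and the invariant factors of ∂_1 are all 1, so H_0 ≅ Z.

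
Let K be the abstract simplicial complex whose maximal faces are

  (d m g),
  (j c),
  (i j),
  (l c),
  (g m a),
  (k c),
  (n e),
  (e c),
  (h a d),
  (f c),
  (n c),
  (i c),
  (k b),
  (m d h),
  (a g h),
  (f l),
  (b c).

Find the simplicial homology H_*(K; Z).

K has 14 vertices, 22 edges, 5 triangles.
rank ∂_0 = 0, rank ∂_1 = 12 ⇒ b_0 = 14 − 0 − 12 = 2; all invariant factors of ∂_1 are 1 so no torsion. So H_0 = Z^2.
rank ∂_1 = 12, rank ∂_2 = 5 ⇒ b_1 = 22 − 12 − 5 = 5; all invariant factors of ∂_2 are 1 so no torsion. So H_1 = Z^5.
rank ∂_2 = 5, rank ∂_3 = 0 ⇒ b_2 = 5 − 5 − 0 = 0. So H_2 = 0.

H_0 = Z^2,  H_1 = Z^5,  H_2 = 0.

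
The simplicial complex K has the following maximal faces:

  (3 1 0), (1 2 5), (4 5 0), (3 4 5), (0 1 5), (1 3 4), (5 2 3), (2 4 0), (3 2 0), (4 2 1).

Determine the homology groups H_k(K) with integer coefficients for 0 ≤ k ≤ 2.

Fix the vertex order 0 < 1 < 2 < 3 < 4 < 5 and write every simplex with vertices in increasing order. Then dim K = 2 and the simplices of K are:

  0-simplices (6): [0], [1], [2], [3], [4], [5]
  1-simplices (15): [0,1], [0,2], [0,3], [0,4], [0,5], [1,2], [1,3], [1,4], [1,5], [2,3], [2,4], [2,5], [3,4], [3,5], [4,5]
  2-simplices (10): [0,1,3], [0,1,5], [0,2,3], [0,2,4], [0,4,5], [1,2,4], [1,2,5], [1,3,4], [2,3,5], [3,4,5]

Hence C_0 ≅ Z^6, C_1 ≅ Z^15, C_2 ≅ Z^10.

The boundary map ∂_1: C_1 → C_0 maps an edge to its endpoints' difference, ∂[p,q] = q − p.
This gives a 6×15 integer matrix of rank 5; reducing to Smith normal form yields diagonal entries (1,1,1,1,1).

Boundary ∂_2: C_2 → C_1 sends each 2-simplex [p,q,r] to [q,r] − [p,r] + [p,q]. For instance
  ∂[0,1,3] = [1,3] − [0,3] + [0,1],
  ∂[3,4,5] = [4,5] − [3,5] + [3,4].
This gives a 15×10 integer matrix of rank 10; reducing to Smith normal form yields diagonal entries (1,1,1,1,1,1,1,1,1,2).

From H_k ≅ ker(∂_k) / im(∂_{k+1}) we obtain:

  H_0: rank C_0 − rank ∂_1 = 6 − 5 = 1, and the invariant factors of ∂_1 are all 1, so H_0 ≅ Z.
  H_1: rank ker ∂_1 − rank ∂_2 = (15 − 5) − 10 = 0, and ∂_2 has invariant factor 2 > 1, so H_1 ≅ Z_2.
  H_2: rank ker ∂_2 − rank ∂_3 = (10 − 10) − 0 = 0, and there is no ∂_3, so H_2 ≅ 0.

H_0 = Z,  H_1 = Z_2,  H_2 = 0.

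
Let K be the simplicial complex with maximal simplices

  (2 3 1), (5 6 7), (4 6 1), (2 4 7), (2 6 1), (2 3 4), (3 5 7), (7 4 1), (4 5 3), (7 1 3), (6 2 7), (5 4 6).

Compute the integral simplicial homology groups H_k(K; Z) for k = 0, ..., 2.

H_0 ≅ Z,  H_1 ≅ Z/2,  H_2 = 0.

Fix the vertex order 1 < 2 < 3 < 4 < 5 < 6 < 7 and write every simplex with vertices in increasing order. Then dim K = 2 and the simplices of K are:

  0-simplices (7): [1], [2], [3], [4], [5], [6], [7]
  1-simplices (18): [1,2], [1,3], [1,4], [1,6], [1,7], [2,3], [2,4], [2,6], [2,7], [3,4], [3,5], [3,7], [4,5], [4,6], [4,7], [5,6], [5,7], [6,7]
  2-simplices (12): [1,2,3], [1,2,6], [1,3,7], [1,4,6], [1,4,7], [2,3,4], [2,4,7], [2,6,7], [3,4,5], [3,5,7], [4,5,6], [5,6,7]

Hence C_0 ≅ Z^7, C_1 ≅ Z^18, C_2 ≅ Z^12.

The boundary map ∂_1: C_1 → C_0 is given by ∂[p,q] = [q] − [p]. For instance
  ∂[1,4] = [4] − [1].
As a 7×18 matrix over Z this has rank 6, with invariant factors (1,1,1,1,1,1).

∂_2: C_2 → C_1 sends each 2-simplex [p,q,r] to [q,r] − [p,r] + [p,q]. For instance
  ∂[1,2,3] = [2,3] − [1,3] + [1,2],
  ∂[2,3,4] = [3,4] − [2,4] + [2,3].
The resulting 18×12 matrix has rank 12, and its Smith normal form has invariant factors (1,1,1,1,1,1,1,1,1,1,1,2).

From H_k ≅ ker(∂_k) / im(∂_{k+1}) we obtain:

  H_0: rank C_0 − rank ∂_1 = 7 − 6 = 1, and the invariant factors of ∂_1 are all 1, so H_0 ≅ Z.
  H_1: rank ker ∂_1 − rank ∂_2 = (18 − 6) − 12 = 0, and ∂_2 has invariant factor 2 > 1, so H_1 ≅ Z/2.
  H_2: rank ker ∂_2 − rank ∂_3 = (12 − 12) − 0 = 0, and there is no ∂_3, so H_2 ≅ 0.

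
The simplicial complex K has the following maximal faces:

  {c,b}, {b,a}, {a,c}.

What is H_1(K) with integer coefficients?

Order the vertices as a < b < c. Listing each simplex with vertices in this order, K has dimension 1 with simplices:

  0-simplices (3): a, b, c
  1-simplices (3): ab, ac, bc

giving chain groups C_0 ≅ Z^3, C_1 ≅ Z^3.

∂_1: C_1 → C_0 maps an edge to its endpoints' difference, ∂[p,q] = q − p. For instance
  ∂ab = b − a.
The resulting 3×3 matrix has rank 2, and its Smith normal form has invariant factors (1,1).

From H_k ≅ ker(∂_k) / im(∂_{k+1}) we obtain:

  H_1: rank ker ∂_1 − rank ∂_2 = (3 − 2) − 0 = 1, and there is no ∂_2, so H_1 ≅ Z.

H_1 ≅ Z.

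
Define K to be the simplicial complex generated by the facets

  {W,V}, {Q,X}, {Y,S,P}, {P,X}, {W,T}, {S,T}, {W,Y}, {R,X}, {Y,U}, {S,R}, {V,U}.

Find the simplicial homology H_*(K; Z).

We work with the vertex ordering P < Q < R < S < T < U < V < W < X < Y. The simplices of K, each written with vertices in increasing order, are:

  0-simplices (10): P, Q, R, S, T, U, V, W, X, Y
  1-simplices (13): PS, PX, PY, QX, RS, RX, ST, SY, TW, UV, UY, VW, WY
  2-simplices (1): PSY

Hence C_0 ≅ Z^10, C_1 ≅ Z^13, C_2 ≅ Z^1.

Boundary ∂_1: C_1 → C_0 sends each edge [p,q] (with p < q) to q − p. For instance
  ∂UV = V − U.
This gives a 10×13 integer matrix of rank 9; reducing to Smith normal form yields diagonal entries (1,1,1,1,1,1,1,1,1).

Boundary ∂_2: C_2 → C_1 maps a triangle to the signed sum of its edges. For instance
  ∂PSY = SY − PY + PS.
As a 13×1 matrix over Z this has rank 1, with invariant factors (1).

From H_k ≅ ker(∂_k) / im(∂_{k+1}) we obtain:

  H_0: rank C_0 − rank ∂_1 = 10 − 9 = 1, and the invariant factors of ∂_1 are all 1, so H_0 ≅ Z.
  H_1: rank ker ∂_1 − rank ∂_2 = (13 − 9) − 1 = 3, and the invariant factors of ∂_2 are all 1, so H_1 ≅ Z^3.
  H_2: rank ker ∂_2 − rank ∂_3 = (1 − 1) − 0 = 0, and there is no ∂_3, so H_2 ≅ 0.

H_0 ≅ Z,  H_1 ≅ Z^3,  H_2 = 0.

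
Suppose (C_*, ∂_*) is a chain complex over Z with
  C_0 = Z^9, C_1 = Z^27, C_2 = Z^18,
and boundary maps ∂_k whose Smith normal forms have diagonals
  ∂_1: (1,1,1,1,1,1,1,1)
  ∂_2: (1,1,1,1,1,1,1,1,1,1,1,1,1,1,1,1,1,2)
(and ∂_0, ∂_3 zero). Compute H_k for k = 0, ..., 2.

H_0: b_0 = 9 − 0 − 8 = 1; torsion from ∂_1 factors > 1: none. So H_0 = Z.
H_1: b_1 = 27 − 8 − 18 = 1; torsion from ∂_2 factors > 1: [2]. So H_1 = Z × Z/2.
H_2: b_2 = 18 − 18 − 0 = 0; torsion from ∂_3 factors > 1: none. So H_2 = 0.

H_0 = Z,  H_1 = Z × Z/2,  H_2 = 0.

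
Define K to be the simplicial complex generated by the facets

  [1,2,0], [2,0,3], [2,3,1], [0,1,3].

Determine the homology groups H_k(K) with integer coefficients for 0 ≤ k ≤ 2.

H_0 = Z,  H_1 = 0,  H_2 = Z.

Fix the vertex order 0 < 1 < 2 < 3 and write every simplex with vertices in increasing order. Then dim K = 2 and the simplices of K are:

  0-simplices (4): [0], [1], [2], [3]
  1-simplices (6): [0,1], [0,2], [0,3], [1,2], [1,3], [2,3]
  2-simplices (4): [0,1,2], [0,1,3], [0,2,3], [1,2,3]

Hence C_0 ≅ Z^4, C_1 ≅ Z^6, C_2 ≅ Z^4.

The boundary map ∂_1: C_1 → C_0 is given by ∂[p,q] = [q] − [p]. For instance
  ∂[1,3] = [3] − [1].
The 4×6 boundary matrix has rank 3 and Smith normal form diag(1,1,1).

Boundary ∂_2: C_2 → C_1 maps a triangle to the signed sum of its edges. For instance
  ∂[0,2,3] = [2,3] − [0,3] + [0,2],
  ∂[0,1,2] = [1,2] − [0,2] + [0,1].
The 6×4 boundary matrix has rank 3 and Smith normal form diag(1,1,1).

From H_k ≅ ker(∂_k) / im(∂_{k+1}) we obtain:

  H_0: rank C_0 − rank ∂_1 = 4 − 3 = 1, and the invariant factors of ∂_1 are all 1, so H_0 = Z.
  H_1: rank ker ∂_1 − rank ∂_2 = (6 − 3) − 3 = 0, and the invariant factors of ∂_2 are all 1, so H_1 = 0.
  H_2: rank ker ∂_2 − rank ∂_3 = (4 − 3) − 0 = 1, and there is no ∂_3, so H_2 = Z.

As a check, the Euler characteristic is 4 − 6 + 4 = 2, which agrees with 1 − 0 + 1 = 2.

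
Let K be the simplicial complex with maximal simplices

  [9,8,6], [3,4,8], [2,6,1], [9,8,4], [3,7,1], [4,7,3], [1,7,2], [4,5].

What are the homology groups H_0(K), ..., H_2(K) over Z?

H_0 = Z,  H_1 = Z,  H_2 = 0.

Take the total order 1 < 2 < 3 < 4 < 5 < 6 < 7 < 8 < 9 on the vertex set. Then K (dimension 2) consists of the simplices:

  0-simplices (9): [1], [2], [3], [4], [5], [6], [7], [8], [9]
  1-simplices (16): [1,2], [1,3], [1,6], [1,7], [2,6], [2,7], [3,4], [3,7], [3,8], [4,5], [4,7], [4,8], [4,9], [6,8], [6,9], [8,9]
  2-simplices (7): [1,2,6], [1,2,7], [1,3,7], [3,4,7], [3,4,8], [4,8,9], [6,8,9]

giving chain groups C_0 ≅ Z^9, C_1 ≅ Z^16, C_2 ≅ Z^7.

∂_1: C_1 → C_0 sends each edge [p,q] (with p < q) to q − p.
This gives a 9×16 integer matrix of rank 8; reducing to Smith normal form yields diagonal entries (1,1,1,1,1,1,1,1).

Boundary ∂_2: C_2 → C_1 acts by ∂[p,q,r] = [q,r] − [p,r] + [p,q]. For instance
  ∂[6,8,9] = [8,9] − [6,9] + [6,8],
  ∂[1,2,7] = [2,7] − [1,7] + [1,2].
As a 16×7 matrix over Z this has rank 7, with invariant factors (1,1,1,1,1,1,1).

Computing H_k = (kernel of ∂_k) / (image of ∂_{k+1}):

  H_0: rank C_0 − rank ∂_1 = 9 − 8 = 1, and the invariant factors of ∂_1 are all 1, so H_0 = Z.
  H_1: rank ker ∂_1 − rank ∂_2 = (16 − 8) − 7 = 1, and the invariant factors of ∂_2 are all 1, so H_1 = Z.
  H_2: rank ker ∂_2 − rank ∂_3 = (7 − 7) − 0 = 0, and there is no ∂_3, so H_2 = 0.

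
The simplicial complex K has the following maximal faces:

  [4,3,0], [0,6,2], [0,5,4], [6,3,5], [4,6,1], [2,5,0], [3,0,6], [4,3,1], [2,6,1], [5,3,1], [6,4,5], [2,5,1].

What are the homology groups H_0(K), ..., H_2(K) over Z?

H_0 ≅ Z,  H_1 ≅ Z_2,  H_2 = 0.

Order the vertices as 0 < 1 < 2 < 3 < 4 < 5 < 6. Listing each simplex with vertices in this order, K has dimension 2 with simplices:

  0-simplices (7): [0], [1], [2], [3], [4], [5], [6]
  1-simplices (18): [0,2], [0,3], [0,4], [0,5], [0,6], [1,2], [1,3], [1,4], [1,5], [1,6], [2,5], [2,6], [3,4], [3,5], [3,6], [4,5], [4,6], [5,6]
  2-simplices (12): [0,2,5], [0,2,6], [0,3,4], [0,3,6], [0,4,5], [1,2,5], [1,2,6], [1,3,4], [1,3,5], [1,4,6], [3,5,6], [4,5,6]

Hence C_0 ≅ Z^7, C_1 ≅ Z^18, C_2 ≅ Z^12.

∂_1: C_1 → C_0 is given by ∂[p,q] = [q] − [p]. For instance
  ∂[1,5] = [5] − [1].
The resulting 7×18 matrix has rank 6, and its Smith normal form has invariant factors (1,1,1,1,1,1).

Boundary ∂_2: C_2 → C_1 sends each 2-simplex [p,q,r] to [q,r] − [p,r] + [p,q]. For instance
  ∂[1,4,6] = [4,6] − [1,6] + [1,4],
  ∂[0,2,5] = [2,5] − [0,5] + [0,2].
As a 18×12 matrix over Z this has rank 12, with invariant factors (1,1,1,1,1,1,1,1,1,1,1,2).

Computing H_k = (kernel of ∂_k) / (image of ∂_{k+1}):

  H_0: rank C_0 − rank ∂_1 = 7 − 6 = 1, and the invariant factors of ∂_1 are all 1, so H_0 ≅ Z.
  H_1: rank ker ∂_1 − rank ∂_2 = (18 − 6) − 12 = 0, and ∂_2 has invariant factor 2 > 1, so H_1 ≅ Z_2.
  H_2: rank ker ∂_2 − rank ∂_3 = (12 − 12) − 0 = 0, and there is no ∂_3, so H_2 ≅ 0.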